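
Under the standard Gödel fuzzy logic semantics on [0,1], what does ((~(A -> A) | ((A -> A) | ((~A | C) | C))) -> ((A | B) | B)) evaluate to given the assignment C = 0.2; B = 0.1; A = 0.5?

(A -> A): 0.5 ≤ 0.5, so result = 1
~(A -> A): Gödel ¬ of 1 = 0 (operand ≠ 0)
(A -> A): 0.5 ≤ 0.5, so result = 1
~A: Gödel ¬ of 0.5 = 0 (operand ≠ 0)
(~A | C) = max(0, 0.2) = 0.2
((~A | C) | C) = max(0.2, 0.2) = 0.2
((A -> A) | ((~A | C) | C)) = max(1, 0.2) = 1
(~(A -> A) | ((A -> A) | ((~A | C) | C))) = max(0, 1) = 1
(A | B) = max(0.5, 0.1) = 0.5
((A | B) | B) = max(0.5, 0.1) = 0.5
((~(A -> A) | ((A -> A) | ((~A | C) | C))) -> ((A | B) | B)): 1 > 0.5, so result = 0.5

0.50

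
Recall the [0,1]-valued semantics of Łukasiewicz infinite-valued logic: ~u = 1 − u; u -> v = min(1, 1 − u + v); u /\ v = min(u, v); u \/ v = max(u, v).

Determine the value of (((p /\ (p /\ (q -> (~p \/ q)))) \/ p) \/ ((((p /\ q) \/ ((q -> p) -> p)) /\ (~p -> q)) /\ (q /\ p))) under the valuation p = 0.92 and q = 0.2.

0.92

~p: Łukasiewicz ¬ gives 1 − 0.92 = 0.08
(~p \/ q) = max(0.08, 0.2) = 0.2
(q -> (~p \/ q)): min(1, 1 − 0.2 + 0.2) = 1
(p /\ (q -> (~p \/ q))) = min(0.92, 1) = 0.92
(p /\ (p /\ (q -> (~p \/ q)))) = min(0.92, 0.92) = 0.92
((p /\ (p /\ (q -> (~p \/ q)))) \/ p) = max(0.92, 0.92) = 0.92
(p /\ q) = min(0.92, 0.2) = 0.2
(q -> p): min(1, 1 − 0.2 + 0.92) = 1
((q -> p) -> p): min(1, 1 − 1 + 0.92) = 0.92
((p /\ q) \/ ((q -> p) -> p)) = max(0.2, 0.92) = 0.92
~p: Łukasiewicz ¬ gives 1 − 0.92 = 0.08
(~p -> q): min(1, 1 − 0.08 + 0.2) = 1
(((p /\ q) \/ ((q -> p) -> p)) /\ (~p -> q)) = min(0.92, 1) = 0.92
(q /\ p) = min(0.2, 0.92) = 0.2
((((p /\ q) \/ ((q -> p) -> p)) /\ (~p -> q)) /\ (q /\ p)) = min(0.92, 0.2) = 0.2
(((p /\ (p /\ (q -> (~p \/ q)))) \/ p) \/ ((((p /\ q) \/ ((q -> p) -> p)) /\ (~p -> q)) /\ (q /\ p))) = max(0.92, 0.2) = 0.92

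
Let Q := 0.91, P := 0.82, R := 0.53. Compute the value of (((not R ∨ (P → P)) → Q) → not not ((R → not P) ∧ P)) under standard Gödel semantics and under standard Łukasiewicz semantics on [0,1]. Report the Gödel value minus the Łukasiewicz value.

-0.74

Gödel evaluation:
  not R: Gödel ¬ of 0.53 = 0 (operand ≠ 0)
  (P → P): 0.82 ≤ 0.82, so result = 1
  (not R ∨ (P → P)) = max(0, 1) = 1
  ((not R ∨ (P → P)) → Q): 1 > 0.91, so result = 0.91
  not P: Gödel ¬ of 0.82 = 0 (operand ≠ 0)
  (R → not P): 0.53 > 0, so result = 0
  ((R → not P) ∧ P) = min(0, 0.82) = 0
  not ((R → not P) ∧ P): Gödel ¬ of 0 = 1 (operand is 0)
  not not ((R → not P) ∧ P): Gödel ¬ of 1 = 0 (operand ≠ 0)
  (((not R ∨ (P → P)) → Q) → not not ((R → not P) ∧ P)): 0.91 > 0, so result = 0
  Gödel value = 0
Łukasiewicz evaluation:
  not R: Łukasiewicz ¬ gives 1 − 0.53 = 0.47
  (P → P): min(1, 1 − 0.82 + 0.82) = 1
  (not R ∨ (P → P)) = max(0.47, 1) = 1
  ((not R ∨ (P → P)) → Q): min(1, 1 − 1 + 0.91) = 0.91
  not P: Łukasiewicz ¬ gives 1 − 0.82 = 0.18
  (R → not P): min(1, 1 − 0.53 + 0.18) = 0.65
  ((R → not P) ∧ P) = min(0.65, 0.82) = 0.65
  not ((R → not P) ∧ P): Łukasiewicz ¬ gives 1 − 0.65 = 0.35
  not not ((R → not P) ∧ P): Łukasiewicz ¬ gives 1 − 0.35 = 0.65
  (((not R ∨ (P → P)) → Q) → not not ((R → not P) ∧ P)): min(1, 1 − 0.91 + 0.65) = 0.74
  Łukasiewicz value = 0.74
Difference: 0 − 0.74 = -0.74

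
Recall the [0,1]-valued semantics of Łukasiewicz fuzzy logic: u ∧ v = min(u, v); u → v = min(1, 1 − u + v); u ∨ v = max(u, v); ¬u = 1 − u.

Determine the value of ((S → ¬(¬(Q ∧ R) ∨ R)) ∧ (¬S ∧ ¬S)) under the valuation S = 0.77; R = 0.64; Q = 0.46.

0.23

(Q ∧ R) = min(0.46, 0.64) = 0.46
¬(Q ∧ R): Łukasiewicz ¬ gives 1 − 0.46 = 0.54
(¬(Q ∧ R) ∨ R) = max(0.54, 0.64) = 0.64
¬(¬(Q ∧ R) ∨ R): Łukasiewicz ¬ gives 1 − 0.64 = 0.36
(S → ¬(¬(Q ∧ R) ∨ R)): min(1, 1 − 0.77 + 0.36) = 0.59
¬S: Łukasiewicz ¬ gives 1 − 0.77 = 0.23
¬S: Łukasiewicz ¬ gives 1 − 0.77 = 0.23
(¬S ∧ ¬S) = min(0.23, 0.23) = 0.23
((S → ¬(¬(Q ∧ R) ∨ R)) ∧ (¬S ∧ ¬S)) = min(0.59, 0.23) = 0.23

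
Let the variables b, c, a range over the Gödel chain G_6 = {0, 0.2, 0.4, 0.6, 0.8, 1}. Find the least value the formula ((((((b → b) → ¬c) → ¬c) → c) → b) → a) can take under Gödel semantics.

The minimum is attained at b = 0, c = 0, a = 0:
  (b → b): 0 ≤ 0, so result = 1
  ¬c: Gödel ¬ of 0 = 1 (operand is 0)
  ((b → b) → ¬c): 1 ≤ 1, so result = 1
  ¬c: Gödel ¬ of 0 = 1 (operand is 0)
  (((b → b) → ¬c) → ¬c): 1 ≤ 1, so result = 1
  ((((b → b) → ¬c) → ¬c) → c): 1 > 0, so result = 0
  (((((b → b) → ¬c) → ¬c) → c) → b): 0 ≤ 0, so result = 1
  ((((((b → b) → ¬c) → ¬c) → c) → b) → a): 1 > 0, so result = 0
Checking all 216 assignments confirms none give a value below 0.00.

0.00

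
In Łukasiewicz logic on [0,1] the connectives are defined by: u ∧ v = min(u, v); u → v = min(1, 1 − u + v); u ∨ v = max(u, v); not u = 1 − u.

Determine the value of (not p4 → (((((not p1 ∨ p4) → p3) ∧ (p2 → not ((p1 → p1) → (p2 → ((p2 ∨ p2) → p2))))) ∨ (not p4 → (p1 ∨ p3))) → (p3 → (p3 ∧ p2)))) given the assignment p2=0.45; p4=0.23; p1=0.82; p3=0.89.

0.79

not p4: Łukasiewicz ¬ gives 1 − 0.23 = 0.77
not p1: Łukasiewicz ¬ gives 1 − 0.82 = 0.18
(not p1 ∨ p4) = max(0.18, 0.23) = 0.23
((not p1 ∨ p4) → p3): min(1, 1 − 0.23 + 0.89) = 1
(p1 → p1): min(1, 1 − 0.82 + 0.82) = 1
(p2 ∨ p2) = max(0.45, 0.45) = 0.45
((p2 ∨ p2) → p2): min(1, 1 − 0.45 + 0.45) = 1
(p2 → ((p2 ∨ p2) → p2)): min(1, 1 − 0.45 + 1) = 1
((p1 → p1) → (p2 → ((p2 ∨ p2) → p2))): min(1, 1 − 1 + 1) = 1
not ((p1 → p1) → (p2 → ((p2 ∨ p2) → p2))): Łukasiewicz ¬ gives 1 − 1 = 0
(p2 → not ((p1 → p1) → (p2 → ((p2 ∨ p2) → p2)))): min(1, 1 − 0.45 + 0) = 0.55
(((not p1 ∨ p4) → p3) ∧ (p2 → not ((p1 → p1) → (p2 → ((p2 ∨ p2) → p2))))) = min(1, 0.55) = 0.55
not p4: Łukasiewicz ¬ gives 1 − 0.23 = 0.77
(p1 ∨ p3) = max(0.82, 0.89) = 0.89
(not p4 → (p1 ∨ p3)): min(1, 1 − 0.77 + 0.89) = 1
((((not p1 ∨ p4) → p3) ∧ (p2 → not ((p1 → p1) → (p2 → ((p2 ∨ p2) → p2))))) ∨ (not p4 → (p1 ∨ p3))) = max(0.55, 1) = 1
(p3 ∧ p2) = min(0.89, 0.45) = 0.45
(p3 → (p3 ∧ p2)): min(1, 1 − 0.89 + 0.45) = 0.56
(((((not p1 ∨ p4) → p3) ∧ (p2 → not ((p1 → p1) → (p2 → ((p2 ∨ p2) → p2))))) ∨ (not p4 → (p1 ∨ p3))) → (p3 → (p3 ∧ p2))): min(1, 1 − 1 + 0.56) = 0.56
(not p4 → (((((not p1 ∨ p4) → p3) ∧ (p2 → not ((p1 → p1) → (p2 → ((p2 ∨ p2) → p2))))) ∨ (not p4 → (p1 ∨ p3))) → (p3 → (p3 ∧ p2)))): min(1, 1 − 0.77 + 0.56) = 0.79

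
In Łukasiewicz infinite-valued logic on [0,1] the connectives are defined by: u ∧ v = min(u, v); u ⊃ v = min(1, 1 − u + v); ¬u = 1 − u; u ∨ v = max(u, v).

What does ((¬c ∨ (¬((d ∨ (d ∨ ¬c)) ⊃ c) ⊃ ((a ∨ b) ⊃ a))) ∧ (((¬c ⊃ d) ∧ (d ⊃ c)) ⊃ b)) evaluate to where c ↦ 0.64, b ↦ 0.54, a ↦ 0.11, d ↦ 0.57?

¬c: Łukasiewicz ¬ gives 1 − 0.64 = 0.36
¬c: Łukasiewicz ¬ gives 1 − 0.64 = 0.36
(d ∨ ¬c) = max(0.57, 0.36) = 0.57
(d ∨ (d ∨ ¬c)) = max(0.57, 0.57) = 0.57
((d ∨ (d ∨ ¬c)) ⊃ c): min(1, 1 − 0.57 + 0.64) = 1
¬((d ∨ (d ∨ ¬c)) ⊃ c): Łukasiewicz ¬ gives 1 − 1 = 0
(a ∨ b) = max(0.11, 0.54) = 0.54
((a ∨ b) ⊃ a): min(1, 1 − 0.54 + 0.11) = 0.57
(¬((d ∨ (d ∨ ¬c)) ⊃ c) ⊃ ((a ∨ b) ⊃ a)): min(1, 1 − 0 + 0.57) = 1
(¬c ∨ (¬((d ∨ (d ∨ ¬c)) ⊃ c) ⊃ ((a ∨ b) ⊃ a))) = max(0.36, 1) = 1
¬c: Łukasiewicz ¬ gives 1 − 0.64 = 0.36
(¬c ⊃ d): min(1, 1 − 0.36 + 0.57) = 1
(d ⊃ c): min(1, 1 − 0.57 + 0.64) = 1
((¬c ⊃ d) ∧ (d ⊃ c)) = min(1, 1) = 1
(((¬c ⊃ d) ∧ (d ⊃ c)) ⊃ b): min(1, 1 − 1 + 0.54) = 0.54
((¬c ∨ (¬((d ∨ (d ∨ ¬c)) ⊃ c) ⊃ ((a ∨ b) ⊃ a))) ∧ (((¬c ⊃ d) ∧ (d ⊃ c)) ⊃ b)) = min(1, 0.54) = 0.54

0.54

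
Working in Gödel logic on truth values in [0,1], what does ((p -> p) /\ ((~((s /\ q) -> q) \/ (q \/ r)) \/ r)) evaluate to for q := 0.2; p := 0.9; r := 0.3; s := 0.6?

0.30

(p -> p): 0.9 ≤ 0.9, so result = 1
(s /\ q) = min(0.6, 0.2) = 0.2
((s /\ q) -> q): 0.2 ≤ 0.2, so result = 1
~((s /\ q) -> q): Gödel ¬ of 1 = 0 (operand ≠ 0)
(q \/ r) = max(0.2, 0.3) = 0.3
(~((s /\ q) -> q) \/ (q \/ r)) = max(0, 0.3) = 0.3
((~((s /\ q) -> q) \/ (q \/ r)) \/ r) = max(0.3, 0.3) = 0.3
((p -> p) /\ ((~((s /\ q) -> q) \/ (q \/ r)) \/ r)) = min(1, 0.3) = 0.3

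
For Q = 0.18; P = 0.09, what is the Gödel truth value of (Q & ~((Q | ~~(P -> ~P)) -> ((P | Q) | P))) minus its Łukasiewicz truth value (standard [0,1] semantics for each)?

-0.18

Gödel evaluation:
  ~P: Gödel ¬ of 0.09 = 0 (operand ≠ 0)
  (P -> ~P): 0.09 > 0, so result = 0
  ~(P -> ~P): Gödel ¬ of 0 = 1 (operand is 0)
  ~~(P -> ~P): Gödel ¬ of 1 = 0 (operand ≠ 0)
  (Q | ~~(P -> ~P)) = max(0.18, 0) = 0.18
  (P | Q) = max(0.09, 0.18) = 0.18
  ((P | Q) | P) = max(0.18, 0.09) = 0.18
  ((Q | ~~(P -> ~P)) -> ((P | Q) | P)): 0.18 ≤ 0.18, so result = 1
  ~((Q | ~~(P -> ~P)) -> ((P | Q) | P)): Gödel ¬ of 1 = 0 (operand ≠ 0)
  (Q & ~((Q | ~~(P -> ~P)) -> ((P | Q) | P))) = min(0.18, 0) = 0
  Gödel value = 0
Łukasiewicz evaluation:
  ~P: Łukasiewicz ¬ gives 1 − 0.09 = 0.91
  (P -> ~P): min(1, 1 − 0.09 + 0.91) = 1
  ~(P -> ~P): Łukasiewicz ¬ gives 1 − 1 = 0
  ~~(P -> ~P): Łukasiewicz ¬ gives 1 − 0 = 1
  (Q | ~~(P -> ~P)) = max(0.18, 1) = 1
  (P | Q) = max(0.09, 0.18) = 0.18
  ((P | Q) | P) = max(0.18, 0.09) = 0.18
  ((Q | ~~(P -> ~P)) -> ((P | Q) | P)): min(1, 1 − 1 + 0.18) = 0.18
  ~((Q | ~~(P -> ~P)) -> ((P | Q) | P)): Łukasiewicz ¬ gives 1 − 0.18 = 0.82
  (Q & ~((Q | ~~(P -> ~P)) -> ((P | Q) | P))) = min(0.18, 0.82) = 0.18
  Łukasiewicz value = 0.18
Difference: 0 − 0.18 = -0.18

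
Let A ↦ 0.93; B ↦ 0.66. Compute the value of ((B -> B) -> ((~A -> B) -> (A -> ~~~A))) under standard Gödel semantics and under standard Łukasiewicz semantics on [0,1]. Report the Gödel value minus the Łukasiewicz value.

-0.14

Gödel evaluation:
  (B -> B): 0.66 ≤ 0.66, so result = 1
  ~A: Gödel ¬ of 0.93 = 0 (operand ≠ 0)
  (~A -> B): 0 ≤ 0.66, so result = 1
  ~A: Gödel ¬ of 0.93 = 0 (operand ≠ 0)
  ~~A: Gödel ¬ of 0 = 1 (operand is 0)
  ~~~A: Gödel ¬ of 1 = 0 (operand ≠ 0)
  (A -> ~~~A): 0.93 > 0, so result = 0
  ((~A -> B) -> (A -> ~~~A)): 1 > 0, so result = 0
  ((B -> B) -> ((~A -> B) -> (A -> ~~~A))): 1 > 0, so result = 0
  Gödel value = 0
Łukasiewicz evaluation:
  (B -> B): min(1, 1 − 0.66 + 0.66) = 1
  ~A: Łukasiewicz ¬ gives 1 − 0.93 = 0.07
  (~A -> B): min(1, 1 − 0.07 + 0.66) = 1
  ~A: Łukasiewicz ¬ gives 1 − 0.93 = 0.07
  ~~A: Łukasiewicz ¬ gives 1 − 0.07 = 0.93
  ~~~A: Łukasiewicz ¬ gives 1 − 0.93 = 0.07
  (A -> ~~~A): min(1, 1 − 0.93 + 0.07) = 0.14
  ((~A -> B) -> (A -> ~~~A)): min(1, 1 − 1 + 0.14) = 0.14
  ((B -> B) -> ((~A -> B) -> (A -> ~~~A))): min(1, 1 − 1 + 0.14) = 0.14
  Łukasiewicz value = 0.14
Difference: 0 − 0.14 = -0.14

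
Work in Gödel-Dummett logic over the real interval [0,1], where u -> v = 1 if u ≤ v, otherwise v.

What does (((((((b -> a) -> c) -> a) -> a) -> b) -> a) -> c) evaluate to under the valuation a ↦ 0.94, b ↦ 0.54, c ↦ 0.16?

0.16

(b -> a): 0.54 ≤ 0.94, so result = 1
((b -> a) -> c): 1 > 0.16, so result = 0.16
(((b -> a) -> c) -> a): 0.16 ≤ 0.94, so result = 1
((((b -> a) -> c) -> a) -> a): 1 > 0.94, so result = 0.94
(((((b -> a) -> c) -> a) -> a) -> b): 0.94 > 0.54, so result = 0.54
((((((b -> a) -> c) -> a) -> a) -> b) -> a): 0.54 ≤ 0.94, so result = 1
(((((((b -> a) -> c) -> a) -> a) -> b) -> a) -> c): 1 > 0.16, so result = 0.16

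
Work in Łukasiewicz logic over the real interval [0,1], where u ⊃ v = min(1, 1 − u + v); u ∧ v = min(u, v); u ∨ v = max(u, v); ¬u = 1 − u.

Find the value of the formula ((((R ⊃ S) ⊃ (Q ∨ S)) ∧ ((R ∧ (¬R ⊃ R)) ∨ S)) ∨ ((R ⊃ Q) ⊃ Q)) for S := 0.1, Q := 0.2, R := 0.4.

(R ⊃ S): min(1, 1 − 0.4 + 0.1) = 0.7
(Q ∨ S) = max(0.2, 0.1) = 0.2
((R ⊃ S) ⊃ (Q ∨ S)): min(1, 1 − 0.7 + 0.2) = 0.5
¬R: Łukasiewicz ¬ gives 1 − 0.4 = 0.6
(¬R ⊃ R): min(1, 1 − 0.6 + 0.4) = 0.8
(R ∧ (¬R ⊃ R)) = min(0.4, 0.8) = 0.4
((R ∧ (¬R ⊃ R)) ∨ S) = max(0.4, 0.1) = 0.4
(((R ⊃ S) ⊃ (Q ∨ S)) ∧ ((R ∧ (¬R ⊃ R)) ∨ S)) = min(0.5, 0.4) = 0.4
(R ⊃ Q): min(1, 1 − 0.4 + 0.2) = 0.8
((R ⊃ Q) ⊃ Q): min(1, 1 − 0.8 + 0.2) = 0.4
((((R ⊃ S) ⊃ (Q ∨ S)) ∧ ((R ∧ (¬R ⊃ R)) ∨ S)) ∨ ((R ⊃ Q) ⊃ Q)) = max(0.4, 0.4) = 0.4

0.40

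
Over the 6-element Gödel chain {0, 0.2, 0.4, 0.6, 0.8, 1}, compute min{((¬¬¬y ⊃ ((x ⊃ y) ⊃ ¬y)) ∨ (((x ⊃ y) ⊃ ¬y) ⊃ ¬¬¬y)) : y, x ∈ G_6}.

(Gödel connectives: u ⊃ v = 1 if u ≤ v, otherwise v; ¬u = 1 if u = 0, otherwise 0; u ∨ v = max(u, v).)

1.00

Every assignment gives 1. For instance at y = 0, x = 0:
  ¬y: Gödel ¬ of 0 = 1 (operand is 0)
  ¬¬y: Gödel ¬ of 1 = 0 (operand ≠ 0)
  ¬¬¬y: Gödel ¬ of 0 = 1 (operand is 0)
  (x ⊃ y): 0 ≤ 0, so result = 1
  ¬y: Gödel ¬ of 0 = 1 (operand is 0)
  ((x ⊃ y) ⊃ ¬y): 1 ≤ 1, so result = 1
  (¬¬¬y ⊃ ((x ⊃ y) ⊃ ¬y)): 1 ≤ 1, so result = 1
  (x ⊃ y): 0 ≤ 0, so result = 1
  ¬y: Gödel ¬ of 0 = 1 (operand is 0)
  ((x ⊃ y) ⊃ ¬y): 1 ≤ 1, so result = 1
  ¬y: Gödel ¬ of 0 = 1 (operand is 0)
  ¬¬y: Gödel ¬ of 1 = 0 (operand ≠ 0)
  ¬¬¬y: Gödel ¬ of 0 = 1 (operand is 0)
  (((x ⊃ y) ⊃ ¬y) ⊃ ¬¬¬y): 1 ≤ 1, so result = 1
  ((¬¬¬y ⊃ ((x ⊃ y) ⊃ ¬y)) ∨ (((x ⊃ y) ⊃ ¬y) ⊃ ¬¬¬y)) = max(1, 1) = 1
All 36 assignments give value 1 — the formula is a G_6-tautology.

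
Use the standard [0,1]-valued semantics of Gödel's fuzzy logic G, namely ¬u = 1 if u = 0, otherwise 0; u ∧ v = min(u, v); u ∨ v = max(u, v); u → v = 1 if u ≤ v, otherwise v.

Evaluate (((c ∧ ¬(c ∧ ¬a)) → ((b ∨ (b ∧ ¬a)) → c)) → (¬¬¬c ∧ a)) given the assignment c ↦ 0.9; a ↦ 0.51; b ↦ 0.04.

¬a: Gödel ¬ of 0.51 = 0 (operand ≠ 0)
(c ∧ ¬a) = min(0.9, 0) = 0
¬(c ∧ ¬a): Gödel ¬ of 0 = 1 (operand is 0)
(c ∧ ¬(c ∧ ¬a)) = min(0.9, 1) = 0.9
¬a: Gödel ¬ of 0.51 = 0 (operand ≠ 0)
(b ∧ ¬a) = min(0.04, 0) = 0
(b ∨ (b ∧ ¬a)) = max(0.04, 0) = 0.04
((b ∨ (b ∧ ¬a)) → c): 0.04 ≤ 0.9, so result = 1
((c ∧ ¬(c ∧ ¬a)) → ((b ∨ (b ∧ ¬a)) → c)): 0.9 ≤ 1, so result = 1
¬c: Gödel ¬ of 0.9 = 0 (operand ≠ 0)
¬¬c: Gödel ¬ of 0 = 1 (operand is 0)
¬¬¬c: Gödel ¬ of 1 = 0 (operand ≠ 0)
(¬¬¬c ∧ a) = min(0, 0.51) = 0
(((c ∧ ¬(c ∧ ¬a)) → ((b ∨ (b ∧ ¬a)) → c)) → (¬¬¬c ∧ a)): 1 > 0, so result = 0

0.00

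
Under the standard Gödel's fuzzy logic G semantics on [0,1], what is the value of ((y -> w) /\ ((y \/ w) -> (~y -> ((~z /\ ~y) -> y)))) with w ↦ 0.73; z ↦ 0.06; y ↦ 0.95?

(y -> w): 0.95 > 0.73, so result = 0.73
(y \/ w) = max(0.95, 0.73) = 0.95
~y: Gödel ¬ of 0.95 = 0 (operand ≠ 0)
~z: Gödel ¬ of 0.06 = 0 (operand ≠ 0)
~y: Gödel ¬ of 0.95 = 0 (operand ≠ 0)
(~z /\ ~y) = min(0, 0) = 0
((~z /\ ~y) -> y): 0 ≤ 0.95, so result = 1
(~y -> ((~z /\ ~y) -> y)): 0 ≤ 1, so result = 1
((y \/ w) -> (~y -> ((~z /\ ~y) -> y))): 0.95 ≤ 1, so result = 1
((y -> w) /\ ((y \/ w) -> (~y -> ((~z /\ ~y) -> y)))) = min(0.73, 1) = 0.73

0.73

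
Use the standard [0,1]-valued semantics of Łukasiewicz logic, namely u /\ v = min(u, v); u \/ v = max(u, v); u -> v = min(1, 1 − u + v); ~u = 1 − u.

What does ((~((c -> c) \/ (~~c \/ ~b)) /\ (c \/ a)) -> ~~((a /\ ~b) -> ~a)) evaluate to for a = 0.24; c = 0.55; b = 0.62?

(c -> c): min(1, 1 − 0.55 + 0.55) = 1
~c: Łukasiewicz ¬ gives 1 − 0.55 = 0.45
~~c: Łukasiewicz ¬ gives 1 − 0.45 = 0.55
~b: Łukasiewicz ¬ gives 1 − 0.62 = 0.38
(~~c \/ ~b) = max(0.55, 0.38) = 0.55
((c -> c) \/ (~~c \/ ~b)) = max(1, 0.55) = 1
~((c -> c) \/ (~~c \/ ~b)): Łukasiewicz ¬ gives 1 − 1 = 0
(c \/ a) = max(0.55, 0.24) = 0.55
(~((c -> c) \/ (~~c \/ ~b)) /\ (c \/ a)) = min(0, 0.55) = 0
~b: Łukasiewicz ¬ gives 1 − 0.62 = 0.38
(a /\ ~b) = min(0.24, 0.38) = 0.24
~a: Łukasiewicz ¬ gives 1 − 0.24 = 0.76
((a /\ ~b) -> ~a): min(1, 1 − 0.24 + 0.76) = 1
~((a /\ ~b) -> ~a): Łukasiewicz ¬ gives 1 − 1 = 0
~~((a /\ ~b) -> ~a): Łukasiewicz ¬ gives 1 − 0 = 1
((~((c -> c) \/ (~~c \/ ~b)) /\ (c \/ a)) -> ~~((a /\ ~b) -> ~a)): min(1, 1 − 0 + 1) = 1

1.00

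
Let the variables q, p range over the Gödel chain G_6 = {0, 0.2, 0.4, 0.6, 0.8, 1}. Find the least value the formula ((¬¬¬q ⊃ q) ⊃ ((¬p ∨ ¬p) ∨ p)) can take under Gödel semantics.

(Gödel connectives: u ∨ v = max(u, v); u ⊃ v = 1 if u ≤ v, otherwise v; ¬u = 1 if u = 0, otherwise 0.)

The minimum is attained at q = 0.2, p = 0.2:
  ¬q: Gödel ¬ of 0.2 = 0 (operand ≠ 0)
  ¬¬q: Gödel ¬ of 0 = 1 (operand is 0)
  ¬¬¬q: Gödel ¬ of 1 = 0 (operand ≠ 0)
  (¬¬¬q ⊃ q): 0 ≤ 0.2, so result = 1
  ¬p: Gödel ¬ of 0.2 = 0 (operand ≠ 0)
  ¬p: Gödel ¬ of 0.2 = 0 (operand ≠ 0)
  (¬p ∨ ¬p) = max(0, 0) = 0
  ((¬p ∨ ¬p) ∨ p) = max(0, 0.2) = 0.2
  ((¬¬¬q ⊃ q) ⊃ ((¬p ∨ ¬p) ∨ p)): 1 > 0.2, so result = 0.2
Checking all 36 assignments confirms none give a value below 0.20.

0.20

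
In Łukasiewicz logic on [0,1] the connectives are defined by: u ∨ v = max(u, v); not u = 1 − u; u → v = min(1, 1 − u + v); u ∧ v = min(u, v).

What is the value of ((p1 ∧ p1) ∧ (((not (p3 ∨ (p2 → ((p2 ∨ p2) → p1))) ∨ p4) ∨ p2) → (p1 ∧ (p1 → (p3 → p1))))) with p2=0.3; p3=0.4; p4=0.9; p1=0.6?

0.60

(p1 ∧ p1) = min(0.6, 0.6) = 0.6
(p2 ∨ p2) = max(0.3, 0.3) = 0.3
((p2 ∨ p2) → p1): min(1, 1 − 0.3 + 0.6) = 1
(p2 → ((p2 ∨ p2) → p1)): min(1, 1 − 0.3 + 1) = 1
(p3 ∨ (p2 → ((p2 ∨ p2) → p1))) = max(0.4, 1) = 1
not (p3 ∨ (p2 → ((p2 ∨ p2) → p1))): Łukasiewicz ¬ gives 1 − 1 = 0
(not (p3 ∨ (p2 → ((p2 ∨ p2) → p1))) ∨ p4) = max(0, 0.9) = 0.9
((not (p3 ∨ (p2 → ((p2 ∨ p2) → p1))) ∨ p4) ∨ p2) = max(0.9, 0.3) = 0.9
(p3 → p1): min(1, 1 − 0.4 + 0.6) = 1
(p1 → (p3 → p1)): min(1, 1 − 0.6 + 1) = 1
(p1 ∧ (p1 → (p3 → p1))) = min(0.6, 1) = 0.6
(((not (p3 ∨ (p2 → ((p2 ∨ p2) → p1))) ∨ p4) ∨ p2) → (p1 ∧ (p1 → (p3 → p1)))): min(1, 1 − 0.9 + 0.6) = 0.7
((p1 ∧ p1) ∧ (((not (p3 ∨ (p2 → ((p2 ∨ p2) → p1))) ∨ p4) ∨ p2) → (p1 ∧ (p1 → (p3 → p1))))) = min(0.6, 0.7) = 0.6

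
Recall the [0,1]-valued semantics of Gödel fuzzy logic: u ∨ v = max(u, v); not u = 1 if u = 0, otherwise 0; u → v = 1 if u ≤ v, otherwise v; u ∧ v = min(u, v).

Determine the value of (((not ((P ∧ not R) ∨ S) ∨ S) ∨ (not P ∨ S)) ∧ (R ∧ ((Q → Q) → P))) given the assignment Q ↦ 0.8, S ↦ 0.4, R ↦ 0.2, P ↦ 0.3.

not R: Gödel ¬ of 0.2 = 0 (operand ≠ 0)
(P ∧ not R) = min(0.3, 0) = 0
((P ∧ not R) ∨ S) = max(0, 0.4) = 0.4
not ((P ∧ not R) ∨ S): Gödel ¬ of 0.4 = 0 (operand ≠ 0)
(not ((P ∧ not R) ∨ S) ∨ S) = max(0, 0.4) = 0.4
not P: Gödel ¬ of 0.3 = 0 (operand ≠ 0)
(not P ∨ S) = max(0, 0.4) = 0.4
((not ((P ∧ not R) ∨ S) ∨ S) ∨ (not P ∨ S)) = max(0.4, 0.4) = 0.4
(Q → Q): 0.8 ≤ 0.8, so result = 1
((Q → Q) → P): 1 > 0.3, so result = 0.3
(R ∧ ((Q → Q) → P)) = min(0.2, 0.3) = 0.2
(((not ((P ∧ not R) ∨ S) ∨ S) ∨ (not P ∨ S)) ∧ (R ∧ ((Q → Q) → P))) = min(0.4, 0.2) = 0.2

0.20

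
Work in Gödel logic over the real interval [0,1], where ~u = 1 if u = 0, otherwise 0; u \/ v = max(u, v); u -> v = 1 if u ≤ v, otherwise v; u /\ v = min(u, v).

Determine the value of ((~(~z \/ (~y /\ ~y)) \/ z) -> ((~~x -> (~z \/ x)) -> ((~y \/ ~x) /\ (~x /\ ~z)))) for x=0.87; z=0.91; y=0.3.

~z: Gödel ¬ of 0.91 = 0 (operand ≠ 0)
~y: Gödel ¬ of 0.3 = 0 (operand ≠ 0)
~y: Gödel ¬ of 0.3 = 0 (operand ≠ 0)
(~y /\ ~y) = min(0, 0) = 0
(~z \/ (~y /\ ~y)) = max(0, 0) = 0
~(~z \/ (~y /\ ~y)): Gödel ¬ of 0 = 1 (operand is 0)
(~(~z \/ (~y /\ ~y)) \/ z) = max(1, 0.91) = 1
~x: Gödel ¬ of 0.87 = 0 (operand ≠ 0)
~~x: Gödel ¬ of 0 = 1 (operand is 0)
~z: Gödel ¬ of 0.91 = 0 (operand ≠ 0)
(~z \/ x) = max(0, 0.87) = 0.87
(~~x -> (~z \/ x)): 1 > 0.87, so result = 0.87
~y: Gödel ¬ of 0.3 = 0 (operand ≠ 0)
~x: Gödel ¬ of 0.87 = 0 (operand ≠ 0)
(~y \/ ~x) = max(0, 0) = 0
~x: Gödel ¬ of 0.87 = 0 (operand ≠ 0)
~z: Gödel ¬ of 0.91 = 0 (operand ≠ 0)
(~x /\ ~z) = min(0, 0) = 0
((~y \/ ~x) /\ (~x /\ ~z)) = min(0, 0) = 0
((~~x -> (~z \/ x)) -> ((~y \/ ~x) /\ (~x /\ ~z))): 0.87 > 0, so result = 0
((~(~z \/ (~y /\ ~y)) \/ z) -> ((~~x -> (~z \/ x)) -> ((~y \/ ~x) /\ (~x /\ ~z)))): 1 > 0, so result = 0

0.00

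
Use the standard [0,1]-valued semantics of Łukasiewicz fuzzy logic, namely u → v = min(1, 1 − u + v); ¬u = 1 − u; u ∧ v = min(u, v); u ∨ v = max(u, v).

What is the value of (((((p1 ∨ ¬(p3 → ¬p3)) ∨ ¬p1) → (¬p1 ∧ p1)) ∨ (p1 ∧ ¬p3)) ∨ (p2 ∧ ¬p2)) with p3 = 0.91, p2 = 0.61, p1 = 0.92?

¬p3: Łukasiewicz ¬ gives 1 − 0.91 = 0.09
(p3 → ¬p3): min(1, 1 − 0.91 + 0.09) = 0.18
¬(p3 → ¬p3): Łukasiewicz ¬ gives 1 − 0.18 = 0.82
(p1 ∨ ¬(p3 → ¬p3)) = max(0.92, 0.82) = 0.92
¬p1: Łukasiewicz ¬ gives 1 − 0.92 = 0.08
((p1 ∨ ¬(p3 → ¬p3)) ∨ ¬p1) = max(0.92, 0.08) = 0.92
¬p1: Łukasiewicz ¬ gives 1 − 0.92 = 0.08
(¬p1 ∧ p1) = min(0.08, 0.92) = 0.08
(((p1 ∨ ¬(p3 → ¬p3)) ∨ ¬p1) → (¬p1 ∧ p1)): min(1, 1 − 0.92 + 0.08) = 0.16
¬p3: Łukasiewicz ¬ gives 1 − 0.91 = 0.09
(p1 ∧ ¬p3) = min(0.92, 0.09) = 0.09
((((p1 ∨ ¬(p3 → ¬p3)) ∨ ¬p1) → (¬p1 ∧ p1)) ∨ (p1 ∧ ¬p3)) = max(0.16, 0.09) = 0.16
¬p2: Łukasiewicz ¬ gives 1 − 0.61 = 0.39
(p2 ∧ ¬p2) = min(0.61, 0.39) = 0.39
(((((p1 ∨ ¬(p3 → ¬p3)) ∨ ¬p1) → (¬p1 ∧ p1)) ∨ (p1 ∧ ¬p3)) ∨ (p2 ∧ ¬p2)) = max(0.16, 0.39) = 0.39

0.39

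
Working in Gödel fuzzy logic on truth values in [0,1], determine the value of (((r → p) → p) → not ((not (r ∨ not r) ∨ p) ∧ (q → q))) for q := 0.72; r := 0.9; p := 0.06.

(r → p): 0.9 > 0.06, so result = 0.06
((r → p) → p): 0.06 ≤ 0.06, so result = 1
not r: Gödel ¬ of 0.9 = 0 (operand ≠ 0)
(r ∨ not r) = max(0.9, 0) = 0.9
not (r ∨ not r): Gödel ¬ of 0.9 = 0 (operand ≠ 0)
(not (r ∨ not r) ∨ p) = max(0, 0.06) = 0.06
(q → q): 0.72 ≤ 0.72, so result = 1
((not (r ∨ not r) ∨ p) ∧ (q → q)) = min(0.06, 1) = 0.06
not ((not (r ∨ not r) ∨ p) ∧ (q → q)): Gödel ¬ of 0.06 = 0 (operand ≠ 0)
(((r → p) → p) → not ((not (r ∨ not r) ∨ p) ∧ (q → q))): 1 > 0, so result = 0

0.00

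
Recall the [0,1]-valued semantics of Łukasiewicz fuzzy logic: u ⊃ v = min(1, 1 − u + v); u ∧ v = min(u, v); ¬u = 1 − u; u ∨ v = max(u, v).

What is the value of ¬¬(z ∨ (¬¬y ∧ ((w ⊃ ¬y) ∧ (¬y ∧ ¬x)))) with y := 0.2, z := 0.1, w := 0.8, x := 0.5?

0.20

¬y: Łukasiewicz ¬ gives 1 − 0.2 = 0.8
¬¬y: Łukasiewicz ¬ gives 1 − 0.8 = 0.2
¬y: Łukasiewicz ¬ gives 1 − 0.2 = 0.8
(w ⊃ ¬y): min(1, 1 − 0.8 + 0.8) = 1
¬y: Łukasiewicz ¬ gives 1 − 0.2 = 0.8
¬x: Łukasiewicz ¬ gives 1 − 0.5 = 0.5
(¬y ∧ ¬x) = min(0.8, 0.5) = 0.5
((w ⊃ ¬y) ∧ (¬y ∧ ¬x)) = min(1, 0.5) = 0.5
(¬¬y ∧ ((w ⊃ ¬y) ∧ (¬y ∧ ¬x))) = min(0.2, 0.5) = 0.2
(z ∨ (¬¬y ∧ ((w ⊃ ¬y) ∧ (¬y ∧ ¬x)))) = max(0.1, 0.2) = 0.2
¬(z ∨ (¬¬y ∧ ((w ⊃ ¬y) ∧ (¬y ∧ ¬x)))): Łukasiewicz ¬ gives 1 − 0.2 = 0.8
¬¬(z ∨ (¬¬y ∧ ((w ⊃ ¬y) ∧ (¬y ∧ ¬x)))): Łukasiewicz ¬ gives 1 − 0.8 = 0.2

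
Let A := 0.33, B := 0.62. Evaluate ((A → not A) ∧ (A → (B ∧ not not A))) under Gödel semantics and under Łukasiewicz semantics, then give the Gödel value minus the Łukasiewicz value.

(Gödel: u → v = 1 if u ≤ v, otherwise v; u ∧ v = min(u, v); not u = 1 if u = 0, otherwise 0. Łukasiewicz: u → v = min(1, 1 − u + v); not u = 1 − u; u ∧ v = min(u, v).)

-1.00

Gödel evaluation:
  not A: Gödel ¬ of 0.33 = 0 (operand ≠ 0)
  (A → not A): 0.33 > 0, so result = 0
  not A: Gödel ¬ of 0.33 = 0 (operand ≠ 0)
  not not A: Gödel ¬ of 0 = 1 (operand is 0)
  (B ∧ not not A) = min(0.62, 1) = 0.62
  (A → (B ∧ not not A)): 0.33 ≤ 0.62, so result = 1
  ((A → not A) ∧ (A → (B ∧ not not A))) = min(0, 1) = 0
  Gödel value = 0
Łukasiewicz evaluation:
  not A: Łukasiewicz ¬ gives 1 − 0.33 = 0.67
  (A → not A): min(1, 1 − 0.33 + 0.67) = 1
  not A: Łukasiewicz ¬ gives 1 − 0.33 = 0.67
  not not A: Łukasiewicz ¬ gives 1 − 0.67 = 0.33
  (B ∧ not not A) = min(0.62, 0.33) = 0.33
  (A → (B ∧ not not A)): min(1, 1 − 0.33 + 0.33) = 1
  ((A → not A) ∧ (A → (B ∧ not not A))) = min(1, 1) = 1
  Łukasiewicz value = 1
Difference: 0 − 1 = -1.00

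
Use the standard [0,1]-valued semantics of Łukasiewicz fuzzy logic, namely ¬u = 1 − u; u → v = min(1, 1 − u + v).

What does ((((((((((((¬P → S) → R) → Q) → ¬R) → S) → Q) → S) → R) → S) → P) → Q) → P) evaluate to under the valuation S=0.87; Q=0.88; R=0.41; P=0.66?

¬P: Łukasiewicz ¬ gives 1 − 0.66 = 0.34
(¬P → S): min(1, 1 − 0.34 + 0.87) = 1
((¬P → S) → R): min(1, 1 − 1 + 0.41) = 0.41
(((¬P → S) → R) → Q): min(1, 1 − 0.41 + 0.88) = 1
¬R: Łukasiewicz ¬ gives 1 − 0.41 = 0.59
((((¬P → S) → R) → Q) → ¬R): min(1, 1 − 1 + 0.59) = 0.59
(((((¬P → S) → R) → Q) → ¬R) → S): min(1, 1 − 0.59 + 0.87) = 1
((((((¬P → S) → R) → Q) → ¬R) → S) → Q): min(1, 1 − 1 + 0.88) = 0.88
(((((((¬P → S) → R) → Q) → ¬R) → S) → Q) → S): min(1, 1 − 0.88 + 0.87) = 0.99
((((((((¬P → S) → R) → Q) → ¬R) → S) → Q) → S) → R): min(1, 1 − 0.99 + 0.41) = 0.42
(((((((((¬P → S) → R) → Q) → ¬R) → S) → Q) → S) → R) → S): min(1, 1 − 0.42 + 0.87) = 1
((((((((((¬P → S) → R) → Q) → ¬R) → S) → Q) → S) → R) → S) → P): min(1, 1 − 1 + 0.66) = 0.66
(((((((((((¬P → S) → R) → Q) → ¬R) → S) → Q) → S) → R) → S) → P) → Q): min(1, 1 − 0.66 + 0.88) = 1
((((((((((((¬P → S) → R) → Q) → ¬R) → S) → Q) → S) → R) → S) → P) → Q) → P): min(1, 1 − 1 + 0.66) = 0.66

0.66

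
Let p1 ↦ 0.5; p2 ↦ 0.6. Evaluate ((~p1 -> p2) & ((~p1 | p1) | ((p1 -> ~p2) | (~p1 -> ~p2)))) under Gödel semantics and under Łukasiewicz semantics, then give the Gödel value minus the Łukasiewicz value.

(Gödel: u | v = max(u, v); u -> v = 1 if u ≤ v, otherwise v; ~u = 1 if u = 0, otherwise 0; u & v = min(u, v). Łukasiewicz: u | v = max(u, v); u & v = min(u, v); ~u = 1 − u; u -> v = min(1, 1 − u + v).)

Gödel evaluation:
  ~p1: Gödel ¬ of 0.5 = 0 (operand ≠ 0)
  (~p1 -> p2): 0 ≤ 0.6, so result = 1
  ~p1: Gödel ¬ of 0.5 = 0 (operand ≠ 0)
  (~p1 | p1) = max(0, 0.5) = 0.5
  ~p2: Gödel ¬ of 0.6 = 0 (operand ≠ 0)
  (p1 -> ~p2): 0.5 > 0, so result = 0
  ~p1: Gödel ¬ of 0.5 = 0 (operand ≠ 0)
  ~p2: Gödel ¬ of 0.6 = 0 (operand ≠ 0)
  (~p1 -> ~p2): 0 ≤ 0, so result = 1
  ((p1 -> ~p2) | (~p1 -> ~p2)) = max(0, 1) = 1
  ((~p1 | p1) | ((p1 -> ~p2) | (~p1 -> ~p2))) = max(0.5, 1) = 1
  ((~p1 -> p2) & ((~p1 | p1) | ((p1 -> ~p2) | (~p1 -> ~p2)))) = min(1, 1) = 1
  Gödel value = 1
Łukasiewicz evaluation:
  ~p1: Łukasiewicz ¬ gives 1 − 0.5 = 0.5
  (~p1 -> p2): min(1, 1 − 0.5 + 0.6) = 1
  ~p1: Łukasiewicz ¬ gives 1 − 0.5 = 0.5
  (~p1 | p1) = max(0.5, 0.5) = 0.5
  ~p2: Łukasiewicz ¬ gives 1 − 0.6 = 0.4
  (p1 -> ~p2): min(1, 1 − 0.5 + 0.4) = 0.9
  ~p1: Łukasiewicz ¬ gives 1 − 0.5 = 0.5
  ~p2: Łukasiewicz ¬ gives 1 − 0.6 = 0.4
  (~p1 -> ~p2): min(1, 1 − 0.5 + 0.4) = 0.9
  ((p1 -> ~p2) | (~p1 -> ~p2)) = max(0.9, 0.9) = 0.9
  ((~p1 | p1) | ((p1 -> ~p2) | (~p1 -> ~p2))) = max(0.5, 0.9) = 0.9
  ((~p1 -> p2) & ((~p1 | p1) | ((p1 -> ~p2) | (~p1 -> ~p2)))) = min(1, 0.9) = 0.9
  Łukasiewicz value = 0.9
Difference: 1 − 0.9 = 0.10

0.10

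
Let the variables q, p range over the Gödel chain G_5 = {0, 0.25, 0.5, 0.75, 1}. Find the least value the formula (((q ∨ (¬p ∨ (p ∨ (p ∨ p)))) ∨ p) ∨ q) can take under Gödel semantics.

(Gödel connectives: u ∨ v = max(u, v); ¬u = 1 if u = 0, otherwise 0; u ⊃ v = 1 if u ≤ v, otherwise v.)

0.25

The minimum is attained at q = 0, p = 0.25:
  ¬p: Gödel ¬ of 0.25 = 0 (operand ≠ 0)
  (p ∨ p) = max(0.25, 0.25) = 0.25
  (p ∨ (p ∨ p)) = max(0.25, 0.25) = 0.25
  (¬p ∨ (p ∨ (p ∨ p))) = max(0, 0.25) = 0.25
  (q ∨ (¬p ∨ (p ∨ (p ∨ p)))) = max(0, 0.25) = 0.25
  ((q ∨ (¬p ∨ (p ∨ (p ∨ p)))) ∨ p) = max(0.25, 0.25) = 0.25
  (((q ∨ (¬p ∨ (p ∨ (p ∨ p)))) ∨ p) ∨ q) = max(0.25, 0) = 0.25
Checking all 25 assignments confirms none give a value below 0.25.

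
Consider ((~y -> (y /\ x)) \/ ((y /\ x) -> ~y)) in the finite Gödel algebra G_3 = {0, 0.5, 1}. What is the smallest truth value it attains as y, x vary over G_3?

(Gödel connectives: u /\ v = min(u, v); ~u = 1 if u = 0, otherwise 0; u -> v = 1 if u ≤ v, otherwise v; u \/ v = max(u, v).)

1.00

Every assignment gives 1. For instance at y = 0, x = 0:
  ~y: Gödel ¬ of 0 = 1 (operand is 0)
  (y /\ x) = min(0, 0) = 0
  (~y -> (y /\ x)): 1 > 0, so result = 0
  (y /\ x) = min(0, 0) = 0
  ~y: Gödel ¬ of 0 = 1 (operand is 0)
  ((y /\ x) -> ~y): 0 ≤ 1, so result = 1
  ((~y -> (y /\ x)) \/ ((y /\ x) -> ~y)) = max(0, 1) = 1
All 9 assignments give value 1 — the formula is a G_3-tautology.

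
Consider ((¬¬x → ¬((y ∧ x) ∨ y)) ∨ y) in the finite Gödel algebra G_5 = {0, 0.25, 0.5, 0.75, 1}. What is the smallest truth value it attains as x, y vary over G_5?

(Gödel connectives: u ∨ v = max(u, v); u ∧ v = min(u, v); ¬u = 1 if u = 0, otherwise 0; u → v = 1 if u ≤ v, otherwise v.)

The minimum is attained at x = 0.25, y = 0.25:
  ¬x: Gödel ¬ of 0.25 = 0 (operand ≠ 0)
  ¬¬x: Gödel ¬ of 0 = 1 (operand is 0)
  (y ∧ x) = min(0.25, 0.25) = 0.25
  ((y ∧ x) ∨ y) = max(0.25, 0.25) = 0.25
  ¬((y ∧ x) ∨ y): Gödel ¬ of 0.25 = 0 (operand ≠ 0)
  (¬¬x → ¬((y ∧ x) ∨ y)): 1 > 0, so result = 0
  ((¬¬x → ¬((y ∧ x) ∨ y)) ∨ y) = max(0, 0.25) = 0.25
Checking all 25 assignments confirms none give a value below 0.25.

0.25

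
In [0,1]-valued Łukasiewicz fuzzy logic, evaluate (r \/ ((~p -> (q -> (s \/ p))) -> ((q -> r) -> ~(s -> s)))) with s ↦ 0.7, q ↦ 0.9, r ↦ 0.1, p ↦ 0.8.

0.80

~p: Łukasiewicz ¬ gives 1 − 0.8 = 0.2
(s \/ p) = max(0.7, 0.8) = 0.8
(q -> (s \/ p)): min(1, 1 − 0.9 + 0.8) = 0.9
(~p -> (q -> (s \/ p))): min(1, 1 − 0.2 + 0.9) = 1
(q -> r): min(1, 1 − 0.9 + 0.1) = 0.2
(s -> s): min(1, 1 − 0.7 + 0.7) = 1
~(s -> s): Łukasiewicz ¬ gives 1 − 1 = 0
((q -> r) -> ~(s -> s)): min(1, 1 − 0.2 + 0) = 0.8
((~p -> (q -> (s \/ p))) -> ((q -> r) -> ~(s -> s))): min(1, 1 − 1 + 0.8) = 0.8
(r \/ ((~p -> (q -> (s \/ p))) -> ((q -> r) -> ~(s -> s)))) = max(0.1, 0.8) = 0.8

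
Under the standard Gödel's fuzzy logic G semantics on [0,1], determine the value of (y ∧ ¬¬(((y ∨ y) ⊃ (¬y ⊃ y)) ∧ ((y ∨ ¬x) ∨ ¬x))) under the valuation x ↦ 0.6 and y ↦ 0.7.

(y ∨ y) = max(0.7, 0.7) = 0.7
¬y: Gödel ¬ of 0.7 = 0 (operand ≠ 0)
(¬y ⊃ y): 0 ≤ 0.7, so result = 1
((y ∨ y) ⊃ (¬y ⊃ y)): 0.7 ≤ 1, so result = 1
¬x: Gödel ¬ of 0.6 = 0 (operand ≠ 0)
(y ∨ ¬x) = max(0.7, 0) = 0.7
¬x: Gödel ¬ of 0.6 = 0 (operand ≠ 0)
((y ∨ ¬x) ∨ ¬x) = max(0.7, 0) = 0.7
(((y ∨ y) ⊃ (¬y ⊃ y)) ∧ ((y ∨ ¬x) ∨ ¬x)) = min(1, 0.7) = 0.7
¬(((y ∨ y) ⊃ (¬y ⊃ y)) ∧ ((y ∨ ¬x) ∨ ¬x)): Gödel ¬ of 0.7 = 0 (operand ≠ 0)
¬¬(((y ∨ y) ⊃ (¬y ⊃ y)) ∧ ((y ∨ ¬x) ∨ ¬x)): Gödel ¬ of 0 = 1 (operand is 0)
(y ∧ ¬¬(((y ∨ y) ⊃ (¬y ⊃ y)) ∧ ((y ∨ ¬x) ∨ ¬x))) = min(0.7, 1) = 0.7

0.70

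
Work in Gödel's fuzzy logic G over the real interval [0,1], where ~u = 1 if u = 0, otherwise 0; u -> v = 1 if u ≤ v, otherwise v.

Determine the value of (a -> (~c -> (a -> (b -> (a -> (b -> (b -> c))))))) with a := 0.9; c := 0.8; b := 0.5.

1.00

~c: Gödel ¬ of 0.8 = 0 (operand ≠ 0)
(b -> c): 0.5 ≤ 0.8, so result = 1
(b -> (b -> c)): 0.5 ≤ 1, so result = 1
(a -> (b -> (b -> c))): 0.9 ≤ 1, so result = 1
(b -> (a -> (b -> (b -> c)))): 0.5 ≤ 1, so result = 1
(a -> (b -> (a -> (b -> (b -> c))))): 0.9 ≤ 1, so result = 1
(~c -> (a -> (b -> (a -> (b -> (b -> c)))))): 0 ≤ 1, so result = 1
(a -> (~c -> (a -> (b -> (a -> (b -> (b -> c))))))): 0.9 ≤ 1, so result = 1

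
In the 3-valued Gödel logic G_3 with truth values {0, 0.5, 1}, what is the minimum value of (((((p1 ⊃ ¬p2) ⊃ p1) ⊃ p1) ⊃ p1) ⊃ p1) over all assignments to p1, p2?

0.50

The minimum is attained at p1 = 0.5, p2 = 0.5:
  ¬p2: Gödel ¬ of 0.5 = 0 (operand ≠ 0)
  (p1 ⊃ ¬p2): 0.5 > 0, so result = 0
  ((p1 ⊃ ¬p2) ⊃ p1): 0 ≤ 0.5, so result = 1
  (((p1 ⊃ ¬p2) ⊃ p1) ⊃ p1): 1 > 0.5, so result = 0.5
  ((((p1 ⊃ ¬p2) ⊃ p1) ⊃ p1) ⊃ p1): 0.5 ≤ 0.5, so result = 1
  (((((p1 ⊃ ¬p2) ⊃ p1) ⊃ p1) ⊃ p1) ⊃ p1): 1 > 0.5, so result = 0.5
Checking all 9 assignments confirms none give a value below 0.50.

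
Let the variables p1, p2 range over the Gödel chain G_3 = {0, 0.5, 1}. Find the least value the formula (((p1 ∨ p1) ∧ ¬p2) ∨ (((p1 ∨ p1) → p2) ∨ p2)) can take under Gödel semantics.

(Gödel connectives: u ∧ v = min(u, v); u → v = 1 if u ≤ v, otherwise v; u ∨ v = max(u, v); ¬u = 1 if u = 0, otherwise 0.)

0.50

The minimum is attained at p1 = 0.5, p2 = 0:
  (p1 ∨ p1) = max(0.5, 0.5) = 0.5
  ¬p2: Gödel ¬ of 0 = 1 (operand is 0)
  ((p1 ∨ p1) ∧ ¬p2) = min(0.5, 1) = 0.5
  (p1 ∨ p1) = max(0.5, 0.5) = 0.5
  ((p1 ∨ p1) → p2): 0.5 > 0, so result = 0
  (((p1 ∨ p1) → p2) ∨ p2) = max(0, 0) = 0
  (((p1 ∨ p1) ∧ ¬p2) ∨ (((p1 ∨ p1) → p2) ∨ p2)) = max(0.5, 0) = 0.5
Checking all 9 assignments confirms none give a value below 0.50.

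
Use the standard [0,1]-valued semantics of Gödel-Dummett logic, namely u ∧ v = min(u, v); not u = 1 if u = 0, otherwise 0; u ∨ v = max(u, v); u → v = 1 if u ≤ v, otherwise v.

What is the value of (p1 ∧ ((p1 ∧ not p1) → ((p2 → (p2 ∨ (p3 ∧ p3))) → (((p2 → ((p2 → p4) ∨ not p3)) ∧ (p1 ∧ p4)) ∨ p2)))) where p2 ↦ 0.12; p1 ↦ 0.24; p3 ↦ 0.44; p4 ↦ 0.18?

0.24

not p1: Gödel ¬ of 0.24 = 0 (operand ≠ 0)
(p1 ∧ not p1) = min(0.24, 0) = 0
(p3 ∧ p3) = min(0.44, 0.44) = 0.44
(p2 ∨ (p3 ∧ p3)) = max(0.12, 0.44) = 0.44
(p2 → (p2 ∨ (p3 ∧ p3))): 0.12 ≤ 0.44, so result = 1
(p2 → p4): 0.12 ≤ 0.18, so result = 1
not p3: Gödel ¬ of 0.44 = 0 (operand ≠ 0)
((p2 → p4) ∨ not p3) = max(1, 0) = 1
(p2 → ((p2 → p4) ∨ not p3)): 0.12 ≤ 1, so result = 1
(p1 ∧ p4) = min(0.24, 0.18) = 0.18
((p2 → ((p2 → p4) ∨ not p3)) ∧ (p1 ∧ p4)) = min(1, 0.18) = 0.18
(((p2 → ((p2 → p4) ∨ not p3)) ∧ (p1 ∧ p4)) ∨ p2) = max(0.18, 0.12) = 0.18
((p2 → (p2 ∨ (p3 ∧ p3))) → (((p2 → ((p2 → p4) ∨ not p3)) ∧ (p1 ∧ p4)) ∨ p2)): 1 > 0.18, so result = 0.18
((p1 ∧ not p1) → ((p2 → (p2 ∨ (p3 ∧ p3))) → (((p2 → ((p2 → p4) ∨ not p3)) ∧ (p1 ∧ p4)) ∨ p2))): 0 ≤ 0.18, so result = 1
(p1 ∧ ((p1 ∧ not p1) → ((p2 → (p2 ∨ (p3 ∧ p3))) → (((p2 → ((p2 → p4) ∨ not p3)) ∧ (p1 ∧ p4)) ∨ p2)))) = min(0.24, 1) = 0.24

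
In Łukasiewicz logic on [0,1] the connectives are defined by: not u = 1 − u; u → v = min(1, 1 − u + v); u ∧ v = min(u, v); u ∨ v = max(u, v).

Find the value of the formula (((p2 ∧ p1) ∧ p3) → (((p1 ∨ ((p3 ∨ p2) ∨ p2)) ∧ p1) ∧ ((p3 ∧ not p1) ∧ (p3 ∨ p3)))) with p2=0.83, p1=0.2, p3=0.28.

(p2 ∧ p1) = min(0.83, 0.2) = 0.2
((p2 ∧ p1) ∧ p3) = min(0.2, 0.28) = 0.2
(p3 ∨ p2) = max(0.28, 0.83) = 0.83
((p3 ∨ p2) ∨ p2) = max(0.83, 0.83) = 0.83
(p1 ∨ ((p3 ∨ p2) ∨ p2)) = max(0.2, 0.83) = 0.83
((p1 ∨ ((p3 ∨ p2) ∨ p2)) ∧ p1) = min(0.83, 0.2) = 0.2
not p1: Łukasiewicz ¬ gives 1 − 0.2 = 0.8
(p3 ∧ not p1) = min(0.28, 0.8) = 0.28
(p3 ∨ p3) = max(0.28, 0.28) = 0.28
((p3 ∧ not p1) ∧ (p3 ∨ p3)) = min(0.28, 0.28) = 0.28
(((p1 ∨ ((p3 ∨ p2) ∨ p2)) ∧ p1) ∧ ((p3 ∧ not p1) ∧ (p3 ∨ p3))) = min(0.2, 0.28) = 0.2
(((p2 ∧ p1) ∧ p3) → (((p1 ∨ ((p3 ∨ p2) ∨ p2)) ∧ p1) ∧ ((p3 ∧ not p1) ∧ (p3 ∨ p3)))): min(1, 1 − 0.2 + 0.2) = 1

1.00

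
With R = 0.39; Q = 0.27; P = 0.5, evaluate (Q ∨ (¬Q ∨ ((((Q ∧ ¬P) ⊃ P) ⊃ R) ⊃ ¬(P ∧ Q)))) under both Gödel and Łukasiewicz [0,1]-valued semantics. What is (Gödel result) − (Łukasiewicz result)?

Gödel evaluation:
  ¬Q: Gödel ¬ of 0.27 = 0 (operand ≠ 0)
  ¬P: Gödel ¬ of 0.5 = 0 (operand ≠ 0)
  (Q ∧ ¬P) = min(0.27, 0) = 0
  ((Q ∧ ¬P) ⊃ P): 0 ≤ 0.5, so result = 1
  (((Q ∧ ¬P) ⊃ P) ⊃ R): 1 > 0.39, so result = 0.39
  (P ∧ Q) = min(0.5, 0.27) = 0.27
  ¬(P ∧ Q): Gödel ¬ of 0.27 = 0 (operand ≠ 0)
  ((((Q ∧ ¬P) ⊃ P) ⊃ R) ⊃ ¬(P ∧ Q)): 0.39 > 0, so result = 0
  (¬Q ∨ ((((Q ∧ ¬P) ⊃ P) ⊃ R) ⊃ ¬(P ∧ Q))) = max(0, 0) = 0
  (Q ∨ (¬Q ∨ ((((Q ∧ ¬P) ⊃ P) ⊃ R) ⊃ ¬(P ∧ Q)))) = max(0.27, 0) = 0.27
  Gödel value = 0.27
Łukasiewicz evaluation:
  ¬Q: Łukasiewicz ¬ gives 1 − 0.27 = 0.73
  ¬P: Łukasiewicz ¬ gives 1 − 0.5 = 0.5
  (Q ∧ ¬P) = min(0.27, 0.5) = 0.27
  ((Q ∧ ¬P) ⊃ P): min(1, 1 − 0.27 + 0.5) = 1
  (((Q ∧ ¬P) ⊃ P) ⊃ R): min(1, 1 − 1 + 0.39) = 0.39
  (P ∧ Q) = min(0.5, 0.27) = 0.27
  ¬(P ∧ Q): Łukasiewicz ¬ gives 1 − 0.27 = 0.73
  ((((Q ∧ ¬P) ⊃ P) ⊃ R) ⊃ ¬(P ∧ Q)): min(1, 1 − 0.39 + 0.73) = 1
  (¬Q ∨ ((((Q ∧ ¬P) ⊃ P) ⊃ R) ⊃ ¬(P ∧ Q))) = max(0.73, 1) = 1
  (Q ∨ (¬Q ∨ ((((Q ∧ ¬P) ⊃ P) ⊃ R) ⊃ ¬(P ∧ Q)))) = max(0.27, 1) = 1
  Łukasiewicz value = 1
Difference: 0.27 − 1 = -0.73

-0.73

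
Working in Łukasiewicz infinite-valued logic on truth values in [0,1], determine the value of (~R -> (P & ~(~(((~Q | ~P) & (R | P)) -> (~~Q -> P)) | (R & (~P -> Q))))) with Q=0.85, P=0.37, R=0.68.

1.00

~R: Łukasiewicz ¬ gives 1 − 0.68 = 0.32
~Q: Łukasiewicz ¬ gives 1 − 0.85 = 0.15
~P: Łukasiewicz ¬ gives 1 − 0.37 = 0.63
(~Q | ~P) = max(0.15, 0.63) = 0.63
(R | P) = max(0.68, 0.37) = 0.68
((~Q | ~P) & (R | P)) = min(0.63, 0.68) = 0.63
~Q: Łukasiewicz ¬ gives 1 − 0.85 = 0.15
~~Q: Łukasiewicz ¬ gives 1 − 0.15 = 0.85
(~~Q -> P): min(1, 1 − 0.85 + 0.37) = 0.52
(((~Q | ~P) & (R | P)) -> (~~Q -> P)): min(1, 1 − 0.63 + 0.52) = 0.89
~(((~Q | ~P) & (R | P)) -> (~~Q -> P)): Łukasiewicz ¬ gives 1 − 0.89 = 0.11
~P: Łukasiewicz ¬ gives 1 − 0.37 = 0.63
(~P -> Q): min(1, 1 − 0.63 + 0.85) = 1
(R & (~P -> Q)) = min(0.68, 1) = 0.68
(~(((~Q | ~P) & (R | P)) -> (~~Q -> P)) | (R & (~P -> Q))) = max(0.11, 0.68) = 0.68
~(~(((~Q | ~P) & (R | P)) -> (~~Q -> P)) | (R & (~P -> Q))): Łukasiewicz ¬ gives 1 − 0.68 = 0.32
(P & ~(~(((~Q | ~P) & (R | P)) -> (~~Q -> P)) | (R & (~P -> Q)))) = min(0.37, 0.32) = 0.32
(~R -> (P & ~(~(((~Q | ~P) & (R | P)) -> (~~Q -> P)) | (R & (~P -> Q))))): min(1, 1 − 0.32 + 0.32) = 1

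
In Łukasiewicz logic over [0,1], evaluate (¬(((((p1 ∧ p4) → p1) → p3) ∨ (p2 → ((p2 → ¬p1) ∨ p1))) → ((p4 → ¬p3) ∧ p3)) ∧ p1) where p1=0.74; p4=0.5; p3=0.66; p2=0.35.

0.34

(p1 ∧ p4) = min(0.74, 0.5) = 0.5
((p1 ∧ p4) → p1): min(1, 1 − 0.5 + 0.74) = 1
(((p1 ∧ p4) → p1) → p3): min(1, 1 − 1 + 0.66) = 0.66
¬p1: Łukasiewicz ¬ gives 1 − 0.74 = 0.26
(p2 → ¬p1): min(1, 1 − 0.35 + 0.26) = 0.91
((p2 → ¬p1) ∨ p1) = max(0.91, 0.74) = 0.91
(p2 → ((p2 → ¬p1) ∨ p1)): min(1, 1 − 0.35 + 0.91) = 1
((((p1 ∧ p4) → p1) → p3) ∨ (p2 → ((p2 → ¬p1) ∨ p1))) = max(0.66, 1) = 1
¬p3: Łukasiewicz ¬ gives 1 − 0.66 = 0.34
(p4 → ¬p3): min(1, 1 − 0.5 + 0.34) = 0.84
((p4 → ¬p3) ∧ p3) = min(0.84, 0.66) = 0.66
(((((p1 ∧ p4) → p1) → p3) ∨ (p2 → ((p2 → ¬p1) ∨ p1))) → ((p4 → ¬p3) ∧ p3)): min(1, 1 − 1 + 0.66) = 0.66
¬(((((p1 ∧ p4) → p1) → p3) ∨ (p2 → ((p2 → ¬p1) ∨ p1))) → ((p4 → ¬p3) ∧ p3)): Łukasiewicz ¬ gives 1 − 0.66 = 0.34
(¬(((((p1 ∧ p4) → p1) → p3) ∨ (p2 → ((p2 → ¬p1) ∨ p1))) → ((p4 → ¬p3) ∧ p3)) ∧ p1) = min(0.34, 0.74) = 0.34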